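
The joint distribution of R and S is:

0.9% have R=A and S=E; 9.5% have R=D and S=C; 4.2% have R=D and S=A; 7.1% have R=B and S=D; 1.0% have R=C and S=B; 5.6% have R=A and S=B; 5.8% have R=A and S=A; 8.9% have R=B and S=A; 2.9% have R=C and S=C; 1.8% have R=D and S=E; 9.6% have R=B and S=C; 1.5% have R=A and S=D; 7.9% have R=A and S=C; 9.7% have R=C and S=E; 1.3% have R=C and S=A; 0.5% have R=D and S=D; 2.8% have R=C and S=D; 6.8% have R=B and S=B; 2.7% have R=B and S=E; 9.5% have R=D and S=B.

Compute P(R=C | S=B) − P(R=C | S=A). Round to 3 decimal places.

-0.021

P(S=B) = 0.056 + 0.068 + 0.010 + 0.095 = 0.229; P(R=C | S=B) = 0.010/0.229 = 0.0437.
P(S=A) = 0.058 + 0.089 + 0.013 + 0.042 = 0.202; P(R=C | S=A) = 0.013/0.202 = 0.0644.
Difference = -0.021.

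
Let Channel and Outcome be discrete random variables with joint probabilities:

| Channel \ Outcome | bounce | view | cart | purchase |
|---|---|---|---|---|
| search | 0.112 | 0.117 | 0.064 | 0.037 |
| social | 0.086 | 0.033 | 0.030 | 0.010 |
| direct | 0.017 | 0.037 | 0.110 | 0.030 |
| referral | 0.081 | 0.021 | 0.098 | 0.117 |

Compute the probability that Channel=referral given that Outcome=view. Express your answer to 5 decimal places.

0.10096

P(Outcome=view) = 0.117 + 0.033 + 0.037 + 0.021 = 0.208.
P(Channel=referral | Outcome=view) = 0.021/0.208 = 0.10096.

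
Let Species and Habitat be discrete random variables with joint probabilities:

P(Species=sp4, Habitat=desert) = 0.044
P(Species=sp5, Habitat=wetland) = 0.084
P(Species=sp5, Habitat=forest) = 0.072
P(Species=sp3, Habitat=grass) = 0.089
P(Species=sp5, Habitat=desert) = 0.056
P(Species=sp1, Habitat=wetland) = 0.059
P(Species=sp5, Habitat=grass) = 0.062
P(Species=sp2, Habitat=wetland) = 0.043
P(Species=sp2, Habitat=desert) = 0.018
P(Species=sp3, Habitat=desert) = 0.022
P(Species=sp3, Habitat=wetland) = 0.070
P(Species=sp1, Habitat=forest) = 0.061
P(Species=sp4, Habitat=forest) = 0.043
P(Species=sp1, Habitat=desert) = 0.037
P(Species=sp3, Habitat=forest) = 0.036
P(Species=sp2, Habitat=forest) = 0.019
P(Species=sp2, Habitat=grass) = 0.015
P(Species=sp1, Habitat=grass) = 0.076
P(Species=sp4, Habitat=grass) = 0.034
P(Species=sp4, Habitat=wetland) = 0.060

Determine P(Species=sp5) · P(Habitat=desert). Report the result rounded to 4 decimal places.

P(Species=sp5) = 0.072 + 0.062 + 0.084 + 0.056 = 0.274.
P(Habitat=desert) = 0.037 + 0.018 + 0.022 + 0.044 + 0.056 = 0.177.
Product: 0.274 × 0.177 = 0.0485.

0.0485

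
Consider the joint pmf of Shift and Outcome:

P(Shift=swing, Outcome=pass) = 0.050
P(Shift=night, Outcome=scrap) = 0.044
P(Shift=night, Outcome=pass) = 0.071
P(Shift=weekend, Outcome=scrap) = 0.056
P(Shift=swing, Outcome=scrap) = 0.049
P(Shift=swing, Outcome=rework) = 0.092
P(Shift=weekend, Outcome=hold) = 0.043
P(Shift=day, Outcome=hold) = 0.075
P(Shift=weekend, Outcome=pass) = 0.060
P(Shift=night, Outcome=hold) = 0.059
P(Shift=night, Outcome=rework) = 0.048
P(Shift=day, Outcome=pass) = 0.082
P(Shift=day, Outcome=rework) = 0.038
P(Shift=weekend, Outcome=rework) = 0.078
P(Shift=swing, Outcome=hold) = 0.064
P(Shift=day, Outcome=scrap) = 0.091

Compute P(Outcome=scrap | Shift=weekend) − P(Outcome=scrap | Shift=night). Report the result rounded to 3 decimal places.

0.038

P(Shift=weekend) = 0.060 + 0.078 + 0.056 + 0.043 = 0.237; P(Outcome=scrap | Shift=weekend) = 0.056/0.237 = 0.2363.
P(Shift=night) = 0.071 + 0.048 + 0.044 + 0.059 = 0.222; P(Outcome=scrap | Shift=night) = 0.044/0.222 = 0.1982.
Difference = 0.038.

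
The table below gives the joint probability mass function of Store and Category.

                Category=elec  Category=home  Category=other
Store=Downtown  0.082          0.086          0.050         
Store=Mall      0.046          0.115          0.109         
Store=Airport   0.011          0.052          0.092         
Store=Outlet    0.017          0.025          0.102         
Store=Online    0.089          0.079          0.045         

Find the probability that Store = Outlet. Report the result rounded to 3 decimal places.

0.144

P(Store=Outlet) = 0.017 + 0.025 + 0.102 = 0.144.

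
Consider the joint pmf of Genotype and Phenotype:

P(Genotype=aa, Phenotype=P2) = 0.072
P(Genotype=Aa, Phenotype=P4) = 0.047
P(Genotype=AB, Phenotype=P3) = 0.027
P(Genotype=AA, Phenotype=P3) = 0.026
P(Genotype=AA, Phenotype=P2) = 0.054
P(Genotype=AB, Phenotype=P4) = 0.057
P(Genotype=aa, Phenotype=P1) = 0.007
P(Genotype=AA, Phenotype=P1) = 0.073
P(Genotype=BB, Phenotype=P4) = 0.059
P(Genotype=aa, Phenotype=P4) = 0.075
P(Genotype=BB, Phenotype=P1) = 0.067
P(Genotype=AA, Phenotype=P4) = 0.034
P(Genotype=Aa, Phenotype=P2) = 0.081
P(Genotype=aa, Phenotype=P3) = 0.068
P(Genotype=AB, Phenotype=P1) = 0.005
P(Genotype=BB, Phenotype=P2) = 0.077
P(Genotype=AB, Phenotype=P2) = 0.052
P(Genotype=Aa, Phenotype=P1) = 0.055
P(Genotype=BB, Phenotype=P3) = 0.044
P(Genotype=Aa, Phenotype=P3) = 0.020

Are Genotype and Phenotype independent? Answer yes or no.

P(Genotype=aa) = 0.222 and P(Phenotype=P1) = 0.207, so their product is 0.04595, but P(Genotype=aa, Phenotype=P1) = 0.007. Since these differ, Genotype and Phenotype are not independent.

no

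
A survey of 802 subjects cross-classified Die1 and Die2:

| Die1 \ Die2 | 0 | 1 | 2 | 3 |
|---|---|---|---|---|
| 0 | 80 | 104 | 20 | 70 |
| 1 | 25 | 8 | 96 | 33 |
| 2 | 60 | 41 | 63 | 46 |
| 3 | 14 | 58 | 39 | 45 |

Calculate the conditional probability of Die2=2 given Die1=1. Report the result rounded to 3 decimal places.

Total with Die1=1: 25 + 8 + 96 + 33 = 162.
P(Die2=2 | Die1=1) = 96/162 = 0.593.

0.593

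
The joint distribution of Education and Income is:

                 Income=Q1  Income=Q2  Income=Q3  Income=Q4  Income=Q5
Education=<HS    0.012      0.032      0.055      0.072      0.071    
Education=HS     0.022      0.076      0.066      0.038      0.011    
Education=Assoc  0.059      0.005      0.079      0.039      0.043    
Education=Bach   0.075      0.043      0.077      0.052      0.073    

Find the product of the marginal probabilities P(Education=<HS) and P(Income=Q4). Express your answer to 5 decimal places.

0.04864

P(Education=<HS) = 0.012 + 0.032 + 0.055 + 0.072 + 0.071 = 0.242.
P(Income=Q4) = 0.072 + 0.038 + 0.039 + 0.052 = 0.201.
Product: 0.242 × 0.201 = 0.04864.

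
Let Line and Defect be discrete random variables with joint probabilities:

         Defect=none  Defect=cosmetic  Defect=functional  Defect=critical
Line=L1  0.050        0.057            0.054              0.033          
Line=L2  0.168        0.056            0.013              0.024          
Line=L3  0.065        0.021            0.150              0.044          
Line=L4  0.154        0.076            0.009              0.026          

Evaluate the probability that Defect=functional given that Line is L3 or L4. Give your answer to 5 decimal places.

P(Line=L3) = 0.065 + 0.021 + 0.150 + 0.044 = 0.280.
P(Line=L4) = 0.154 + 0.076 + 0.009 + 0.026 = 0.265.
P(Line ∈ {L3, L4}) = 0.280 + 0.265 = 0.545; P(Defect=functional, Line ∈ {L3, L4}) = 0.150 + 0.009 = 0.159.
P(Defect=functional | Line ∈ {L3, L4}) = 0.159/0.545 = 0.29174.

0.29174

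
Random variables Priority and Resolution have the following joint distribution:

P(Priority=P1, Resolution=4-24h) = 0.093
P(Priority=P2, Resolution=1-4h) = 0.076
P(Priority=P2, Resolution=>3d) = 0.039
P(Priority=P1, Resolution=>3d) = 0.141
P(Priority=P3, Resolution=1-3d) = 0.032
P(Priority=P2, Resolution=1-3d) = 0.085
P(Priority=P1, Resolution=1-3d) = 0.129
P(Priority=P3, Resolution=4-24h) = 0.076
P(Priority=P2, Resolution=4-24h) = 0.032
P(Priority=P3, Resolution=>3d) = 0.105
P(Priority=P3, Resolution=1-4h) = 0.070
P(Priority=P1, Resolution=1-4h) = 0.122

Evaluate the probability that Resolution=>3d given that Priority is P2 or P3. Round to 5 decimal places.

0.27961

P(Priority=P2) = 0.076 + 0.032 + 0.085 + 0.039 = 0.232.
P(Priority=P3) = 0.070 + 0.076 + 0.032 + 0.105 = 0.283.
P(Priority ∈ {P2, P3}) = 0.232 + 0.283 = 0.515; P(Resolution=>3d, Priority ∈ {P2, P3}) = 0.039 + 0.105 = 0.144.
P(Resolution=>3d | Priority ∈ {P2, P3}) = 0.144/0.515 = 0.27961.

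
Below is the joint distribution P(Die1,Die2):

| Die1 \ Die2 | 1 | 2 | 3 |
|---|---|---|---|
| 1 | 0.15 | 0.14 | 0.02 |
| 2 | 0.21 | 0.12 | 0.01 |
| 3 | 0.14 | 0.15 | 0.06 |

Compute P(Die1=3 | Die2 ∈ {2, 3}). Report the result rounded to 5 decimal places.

P(Die2=2) = 0.14 + 0.12 + 0.15 = 0.41.
P(Die2=3) = 0.02 + 0.01 + 0.06 = 0.09.
P(Die2 ∈ {2, 3}) = 0.41 + 0.09 = 0.50; P(Die1=3, Die2 ∈ {2, 3}) = 0.15 + 0.06 = 0.21.
P(Die1=3 | Die2 ∈ {2, 3}) = 0.21/0.50 = 0.42000.

0.42000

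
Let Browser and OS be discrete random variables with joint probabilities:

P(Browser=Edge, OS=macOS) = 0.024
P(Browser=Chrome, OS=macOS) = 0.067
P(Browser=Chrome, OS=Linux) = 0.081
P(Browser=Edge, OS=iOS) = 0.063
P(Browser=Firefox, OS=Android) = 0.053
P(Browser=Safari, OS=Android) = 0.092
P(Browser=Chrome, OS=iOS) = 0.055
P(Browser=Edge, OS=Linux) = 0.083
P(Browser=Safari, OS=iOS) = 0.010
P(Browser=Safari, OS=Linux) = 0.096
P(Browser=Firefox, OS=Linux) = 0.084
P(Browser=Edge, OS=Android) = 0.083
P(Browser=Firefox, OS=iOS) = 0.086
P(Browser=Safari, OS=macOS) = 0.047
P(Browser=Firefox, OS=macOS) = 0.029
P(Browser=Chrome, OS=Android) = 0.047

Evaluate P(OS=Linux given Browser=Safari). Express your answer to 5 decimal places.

0.39184

P(Browser=Safari) = 0.047 + 0.096 + 0.010 + 0.092 = 0.245.
P(OS=Linux | Browser=Safari) = 0.096/0.245 = 0.39184.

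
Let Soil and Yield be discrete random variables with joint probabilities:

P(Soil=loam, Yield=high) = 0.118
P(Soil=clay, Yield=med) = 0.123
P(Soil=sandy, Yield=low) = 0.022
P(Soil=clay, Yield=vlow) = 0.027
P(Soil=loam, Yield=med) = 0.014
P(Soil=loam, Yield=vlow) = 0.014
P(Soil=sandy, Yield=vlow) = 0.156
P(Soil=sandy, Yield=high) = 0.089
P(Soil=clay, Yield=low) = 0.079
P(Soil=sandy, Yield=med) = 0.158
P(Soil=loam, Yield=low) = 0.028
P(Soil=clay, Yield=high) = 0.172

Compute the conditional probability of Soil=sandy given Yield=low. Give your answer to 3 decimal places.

P(Yield=low) = 0.022 + 0.028 + 0.079 = 0.129.
P(Soil=sandy | Yield=low) = 0.022/0.129 = 0.171.

0.171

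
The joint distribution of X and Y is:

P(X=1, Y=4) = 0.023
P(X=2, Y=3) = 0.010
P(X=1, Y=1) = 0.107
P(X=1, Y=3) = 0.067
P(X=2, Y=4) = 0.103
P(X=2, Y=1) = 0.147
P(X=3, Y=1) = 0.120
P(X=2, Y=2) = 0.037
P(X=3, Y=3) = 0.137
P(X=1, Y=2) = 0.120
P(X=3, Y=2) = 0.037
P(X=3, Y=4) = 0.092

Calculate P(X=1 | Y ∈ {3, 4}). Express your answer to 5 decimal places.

0.20833

P(Y=3) = 0.067 + 0.010 + 0.137 = 0.214.
P(Y=4) = 0.023 + 0.103 + 0.092 = 0.218.
P(Y ∈ {3, 4}) = 0.214 + 0.218 = 0.432; P(X=1, Y ∈ {3, 4}) = 0.067 + 0.023 = 0.090.
P(X=1 | Y ∈ {3, 4}) = 0.090/0.432 = 0.20833.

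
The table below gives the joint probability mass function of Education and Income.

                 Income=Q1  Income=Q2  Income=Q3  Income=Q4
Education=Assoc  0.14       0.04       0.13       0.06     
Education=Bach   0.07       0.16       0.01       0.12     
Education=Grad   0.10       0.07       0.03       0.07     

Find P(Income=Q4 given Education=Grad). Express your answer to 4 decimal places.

P(Education=Grad) = 0.10 + 0.07 + 0.03 + 0.07 = 0.27.
P(Income=Q4 | Education=Grad) = 0.07/0.27 = 0.2593.

0.2593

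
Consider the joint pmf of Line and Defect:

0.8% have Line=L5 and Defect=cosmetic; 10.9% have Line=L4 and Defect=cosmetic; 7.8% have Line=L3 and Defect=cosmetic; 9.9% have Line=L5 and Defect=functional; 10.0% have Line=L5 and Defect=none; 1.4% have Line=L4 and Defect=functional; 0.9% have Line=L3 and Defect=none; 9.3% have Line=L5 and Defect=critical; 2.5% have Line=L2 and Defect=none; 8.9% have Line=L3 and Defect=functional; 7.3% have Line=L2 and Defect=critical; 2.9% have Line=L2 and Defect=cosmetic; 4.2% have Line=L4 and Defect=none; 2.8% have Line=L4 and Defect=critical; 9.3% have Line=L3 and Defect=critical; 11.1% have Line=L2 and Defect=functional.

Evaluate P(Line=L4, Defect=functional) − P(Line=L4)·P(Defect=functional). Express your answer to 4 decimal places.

-0.0464

P(Line=L4) = 0.042 + 0.109 + 0.014 + 0.028 = 0.193.
P(Defect=functional) = 0.111 + 0.089 + 0.014 + 0.099 = 0.313.
P(Line=L4, Defect=functional) − P(Line=L4)P(Defect=functional) = 0.014 − 0.193×0.313 = -0.0464.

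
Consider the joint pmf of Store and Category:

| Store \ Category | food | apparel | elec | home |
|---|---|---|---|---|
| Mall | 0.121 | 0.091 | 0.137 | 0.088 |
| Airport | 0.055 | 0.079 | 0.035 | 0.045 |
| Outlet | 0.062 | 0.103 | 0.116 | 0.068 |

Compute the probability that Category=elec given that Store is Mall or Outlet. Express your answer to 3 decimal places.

0.322

P(Store=Mall) = 0.121 + 0.091 + 0.137 + 0.088 = 0.437.
P(Store=Outlet) = 0.062 + 0.103 + 0.116 + 0.068 = 0.349.
P(Store ∈ {Mall, Outlet}) = 0.437 + 0.349 = 0.786; P(Category=elec, Store ∈ {Mall, Outlet}) = 0.137 + 0.116 = 0.253.
P(Category=elec | Store ∈ {Mall, Outlet}) = 0.253/0.786 = 0.322.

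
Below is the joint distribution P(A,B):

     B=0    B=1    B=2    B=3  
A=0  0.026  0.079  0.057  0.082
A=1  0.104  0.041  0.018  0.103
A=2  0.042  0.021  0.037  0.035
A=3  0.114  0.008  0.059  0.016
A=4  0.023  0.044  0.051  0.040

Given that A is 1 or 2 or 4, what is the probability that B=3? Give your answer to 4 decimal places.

P(A=1) = 0.104 + 0.041 + 0.018 + 0.103 = 0.266.
P(A=2) = 0.042 + 0.021 + 0.037 + 0.035 = 0.135.
P(A=4) = 0.023 + 0.044 + 0.051 + 0.040 = 0.158.
P(A ∈ {1, 2, 4}) = 0.266 + 0.135 + 0.158 = 0.559; P(B=3, A ∈ {1, 2, 4}) = 0.103 + 0.035 + 0.040 = 0.178.
P(B=3 | A ∈ {1, 2, 4}) = 0.178/0.559 = 0.3184.

0.3184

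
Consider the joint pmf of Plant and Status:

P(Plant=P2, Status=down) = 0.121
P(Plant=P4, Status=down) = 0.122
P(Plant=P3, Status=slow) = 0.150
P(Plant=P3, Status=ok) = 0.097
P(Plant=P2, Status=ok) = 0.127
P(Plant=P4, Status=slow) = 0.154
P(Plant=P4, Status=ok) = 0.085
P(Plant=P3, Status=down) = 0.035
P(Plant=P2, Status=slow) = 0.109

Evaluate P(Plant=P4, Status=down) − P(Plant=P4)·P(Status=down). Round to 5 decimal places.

0.02164

P(Plant=P4) = 0.085 + 0.154 + 0.122 = 0.361.
P(Status=down) = 0.121 + 0.035 + 0.122 = 0.278.
P(Plant=P4, Status=down) − P(Plant=P4)P(Status=down) = 0.122 − 0.361×0.278 = 0.02164.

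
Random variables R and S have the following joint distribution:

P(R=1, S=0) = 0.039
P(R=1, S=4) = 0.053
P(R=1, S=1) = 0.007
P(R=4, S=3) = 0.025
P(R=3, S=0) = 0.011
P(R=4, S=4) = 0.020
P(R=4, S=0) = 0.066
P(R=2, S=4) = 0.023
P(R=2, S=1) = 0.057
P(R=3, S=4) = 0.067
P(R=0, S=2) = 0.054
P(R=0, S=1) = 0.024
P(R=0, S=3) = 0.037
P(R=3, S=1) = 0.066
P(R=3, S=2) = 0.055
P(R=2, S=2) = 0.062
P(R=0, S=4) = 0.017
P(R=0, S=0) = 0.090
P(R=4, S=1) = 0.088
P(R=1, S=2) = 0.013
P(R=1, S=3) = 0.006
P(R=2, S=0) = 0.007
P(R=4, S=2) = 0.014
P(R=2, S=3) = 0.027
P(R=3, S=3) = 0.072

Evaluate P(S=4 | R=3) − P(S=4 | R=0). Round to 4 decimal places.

0.1707

P(R=3) = 0.011 + 0.066 + 0.055 + 0.072 + 0.067 = 0.271; P(S=4 | R=3) = 0.067/0.271 = 0.24723.
P(R=0) = 0.090 + 0.024 + 0.054 + 0.037 + 0.017 = 0.222; P(S=4 | R=0) = 0.017/0.222 = 0.07658.
Difference = 0.1707.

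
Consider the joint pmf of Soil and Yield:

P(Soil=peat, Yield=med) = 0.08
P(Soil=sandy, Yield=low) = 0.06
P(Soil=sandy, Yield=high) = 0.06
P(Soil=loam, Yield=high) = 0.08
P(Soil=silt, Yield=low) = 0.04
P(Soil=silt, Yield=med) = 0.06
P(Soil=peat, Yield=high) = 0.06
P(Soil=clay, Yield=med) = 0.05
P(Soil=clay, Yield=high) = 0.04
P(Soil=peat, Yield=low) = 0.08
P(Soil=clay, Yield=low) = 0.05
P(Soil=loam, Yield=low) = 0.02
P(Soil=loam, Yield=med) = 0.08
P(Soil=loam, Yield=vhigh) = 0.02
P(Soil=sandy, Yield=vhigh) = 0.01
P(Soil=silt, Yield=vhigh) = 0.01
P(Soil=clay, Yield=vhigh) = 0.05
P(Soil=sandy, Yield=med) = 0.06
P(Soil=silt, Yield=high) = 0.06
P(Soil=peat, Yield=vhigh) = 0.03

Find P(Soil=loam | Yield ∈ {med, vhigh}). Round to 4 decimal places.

0.2222

P(Yield=med) = 0.06 + 0.08 + 0.05 + 0.06 + 0.08 = 0.33.
P(Yield=vhigh) = 0.01 + 0.02 + 0.05 + 0.01 + 0.03 = 0.12.
P(Yield ∈ {med, vhigh}) = 0.33 + 0.12 = 0.45; P(Soil=loam, Yield ∈ {med, vhigh}) = 0.08 + 0.02 = 0.10.
P(Soil=loam | Yield ∈ {med, vhigh}) = 0.10/0.45 = 0.2222.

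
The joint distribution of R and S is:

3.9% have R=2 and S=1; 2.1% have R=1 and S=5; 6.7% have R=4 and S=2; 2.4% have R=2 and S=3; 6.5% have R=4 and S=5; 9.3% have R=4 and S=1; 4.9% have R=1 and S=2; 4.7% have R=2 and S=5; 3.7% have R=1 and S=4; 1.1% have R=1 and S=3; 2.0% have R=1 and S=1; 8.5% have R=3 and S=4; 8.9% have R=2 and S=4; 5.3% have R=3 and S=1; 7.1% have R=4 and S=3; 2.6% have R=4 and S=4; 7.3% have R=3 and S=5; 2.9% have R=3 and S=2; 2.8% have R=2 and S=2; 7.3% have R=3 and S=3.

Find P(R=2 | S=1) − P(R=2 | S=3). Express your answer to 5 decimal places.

P(S=1) = 0.020 + 0.039 + 0.053 + 0.093 = 0.205; P(R=2 | S=1) = 0.039/0.205 = 0.190244.
P(S=3) = 0.011 + 0.024 + 0.073 + 0.071 = 0.179; P(R=2 | S=3) = 0.024/0.179 = 0.134078.
Difference = 0.05617.

0.05617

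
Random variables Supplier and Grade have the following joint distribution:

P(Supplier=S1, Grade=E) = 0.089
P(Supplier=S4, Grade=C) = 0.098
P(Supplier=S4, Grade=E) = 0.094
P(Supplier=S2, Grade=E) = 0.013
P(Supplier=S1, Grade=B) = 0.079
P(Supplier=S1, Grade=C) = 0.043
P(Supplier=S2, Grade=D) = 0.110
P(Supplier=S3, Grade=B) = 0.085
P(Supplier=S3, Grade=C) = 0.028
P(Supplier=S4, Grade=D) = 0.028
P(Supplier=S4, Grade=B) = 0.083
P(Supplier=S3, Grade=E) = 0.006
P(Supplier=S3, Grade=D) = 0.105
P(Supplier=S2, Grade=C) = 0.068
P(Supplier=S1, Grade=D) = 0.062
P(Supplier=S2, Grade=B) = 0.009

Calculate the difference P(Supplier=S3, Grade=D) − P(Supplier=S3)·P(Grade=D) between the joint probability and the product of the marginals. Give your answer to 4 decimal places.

0.0367

P(Supplier=S3) = 0.085 + 0.028 + 0.105 + 0.006 = 0.224.
P(Grade=D) = 0.062 + 0.110 + 0.105 + 0.028 = 0.305.
P(Supplier=S3, Grade=D) − P(Supplier=S3)P(Grade=D) = 0.105 − 0.224×0.305 = 0.0367.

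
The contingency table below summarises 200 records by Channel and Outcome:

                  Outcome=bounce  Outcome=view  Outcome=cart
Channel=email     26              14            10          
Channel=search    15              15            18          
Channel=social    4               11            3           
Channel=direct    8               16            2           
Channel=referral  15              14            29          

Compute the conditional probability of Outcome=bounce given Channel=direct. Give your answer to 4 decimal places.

Total with Channel=direct: 8 + 16 + 2 = 26.
P(Outcome=bounce | Channel=direct) = 8/26 = 0.3077.

0.3077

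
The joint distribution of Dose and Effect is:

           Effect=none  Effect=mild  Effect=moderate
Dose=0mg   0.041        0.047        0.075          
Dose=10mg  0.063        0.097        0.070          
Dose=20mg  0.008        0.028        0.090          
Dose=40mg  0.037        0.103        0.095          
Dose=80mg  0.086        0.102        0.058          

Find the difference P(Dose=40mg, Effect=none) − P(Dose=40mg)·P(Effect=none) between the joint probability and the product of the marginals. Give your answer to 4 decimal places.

-0.0182

P(Dose=40mg) = 0.037 + 0.103 + 0.095 = 0.235.
P(Effect=none) = 0.041 + 0.063 + 0.008 + 0.037 + 0.086 = 0.235.
P(Dose=40mg, Effect=none) − P(Dose=40mg)P(Effect=none) = 0.037 − 0.235×0.235 = -0.0182.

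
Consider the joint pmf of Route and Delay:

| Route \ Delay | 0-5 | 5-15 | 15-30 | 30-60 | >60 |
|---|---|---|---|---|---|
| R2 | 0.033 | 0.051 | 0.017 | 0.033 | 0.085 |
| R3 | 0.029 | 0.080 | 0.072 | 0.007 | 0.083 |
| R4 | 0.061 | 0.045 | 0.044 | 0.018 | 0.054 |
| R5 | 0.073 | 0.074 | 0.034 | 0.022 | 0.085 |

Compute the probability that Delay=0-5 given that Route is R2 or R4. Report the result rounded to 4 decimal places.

P(Route=R2) = 0.033 + 0.051 + 0.017 + 0.033 + 0.085 = 0.219.
P(Route=R4) = 0.061 + 0.045 + 0.044 + 0.018 + 0.054 = 0.222.
P(Route ∈ {R2, R4}) = 0.219 + 0.222 = 0.441; P(Delay=0-5, Route ∈ {R2, R4}) = 0.033 + 0.061 = 0.094.
P(Delay=0-5 | Route ∈ {R2, R4}) = 0.094/0.441 = 0.2132.

0.2132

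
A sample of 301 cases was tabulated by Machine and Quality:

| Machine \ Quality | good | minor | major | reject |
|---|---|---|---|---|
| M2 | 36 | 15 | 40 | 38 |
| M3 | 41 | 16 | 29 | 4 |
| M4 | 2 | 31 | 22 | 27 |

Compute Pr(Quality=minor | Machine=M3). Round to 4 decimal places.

Total with Machine=M3: 41 + 16 + 29 + 4 = 90.
P(Quality=minor | Machine=M3) = 16/90 = 0.1778.

0.1778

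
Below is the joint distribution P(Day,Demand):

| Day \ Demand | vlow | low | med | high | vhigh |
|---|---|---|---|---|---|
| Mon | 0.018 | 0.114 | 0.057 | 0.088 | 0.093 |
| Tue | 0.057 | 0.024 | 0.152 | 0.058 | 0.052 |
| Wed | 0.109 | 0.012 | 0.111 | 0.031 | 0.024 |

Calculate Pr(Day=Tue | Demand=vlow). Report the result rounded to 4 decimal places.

0.3098

P(Demand=vlow) = 0.018 + 0.057 + 0.109 = 0.184.
P(Day=Tue | Demand=vlow) = 0.057/0.184 = 0.3098.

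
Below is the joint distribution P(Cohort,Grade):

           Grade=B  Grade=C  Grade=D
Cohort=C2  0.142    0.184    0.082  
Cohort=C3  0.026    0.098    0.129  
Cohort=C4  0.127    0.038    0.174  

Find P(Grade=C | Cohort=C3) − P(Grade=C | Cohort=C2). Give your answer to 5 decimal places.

P(Cohort=C3) = 0.026 + 0.098 + 0.129 = 0.253; P(Grade=C | Cohort=C3) = 0.098/0.253 = 0.387352.
P(Cohort=C2) = 0.142 + 0.184 + 0.082 = 0.408; P(Grade=C | Cohort=C2) = 0.184/0.408 = 0.450980.
Difference = -0.06363.

-0.06363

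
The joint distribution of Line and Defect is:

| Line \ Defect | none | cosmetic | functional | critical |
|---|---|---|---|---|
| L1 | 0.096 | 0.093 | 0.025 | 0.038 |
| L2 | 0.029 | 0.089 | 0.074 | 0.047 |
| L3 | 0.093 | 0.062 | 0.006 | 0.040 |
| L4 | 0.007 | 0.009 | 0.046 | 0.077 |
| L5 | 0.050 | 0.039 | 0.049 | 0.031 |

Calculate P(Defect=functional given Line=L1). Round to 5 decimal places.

P(Line=L1) = 0.096 + 0.093 + 0.025 + 0.038 = 0.252.
P(Defect=functional | Line=L1) = 0.025/0.252 = 0.09921.

0.09921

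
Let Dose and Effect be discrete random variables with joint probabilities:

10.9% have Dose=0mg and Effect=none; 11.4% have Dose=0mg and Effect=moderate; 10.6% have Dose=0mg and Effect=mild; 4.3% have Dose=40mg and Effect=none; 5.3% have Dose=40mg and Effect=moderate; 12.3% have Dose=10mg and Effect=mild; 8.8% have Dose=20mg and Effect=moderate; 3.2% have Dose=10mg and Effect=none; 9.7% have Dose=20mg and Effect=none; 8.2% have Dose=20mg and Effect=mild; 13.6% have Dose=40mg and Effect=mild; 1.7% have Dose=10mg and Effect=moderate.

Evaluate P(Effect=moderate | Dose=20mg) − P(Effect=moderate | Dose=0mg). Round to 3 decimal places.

P(Dose=20mg) = 0.097 + 0.082 + 0.088 = 0.267; P(Effect=moderate | Dose=20mg) = 0.088/0.267 = 0.3296.
P(Dose=0mg) = 0.109 + 0.106 + 0.114 = 0.329; P(Effect=moderate | Dose=0mg) = 0.114/0.329 = 0.3465.
Difference = -0.017.

-0.017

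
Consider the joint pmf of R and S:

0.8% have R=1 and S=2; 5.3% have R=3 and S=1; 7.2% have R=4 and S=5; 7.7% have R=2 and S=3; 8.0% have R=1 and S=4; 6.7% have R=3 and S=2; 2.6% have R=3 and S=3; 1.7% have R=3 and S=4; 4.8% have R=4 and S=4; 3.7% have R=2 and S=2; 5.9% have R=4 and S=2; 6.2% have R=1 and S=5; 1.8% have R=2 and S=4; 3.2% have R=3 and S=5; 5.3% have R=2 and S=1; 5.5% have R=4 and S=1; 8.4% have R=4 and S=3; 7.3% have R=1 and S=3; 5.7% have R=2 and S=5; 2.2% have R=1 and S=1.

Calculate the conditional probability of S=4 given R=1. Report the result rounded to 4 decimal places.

0.3265

P(R=1) = 0.022 + 0.008 + 0.073 + 0.080 + 0.062 = 0.245.
P(S=4 | R=1) = 0.080/0.245 = 0.3265.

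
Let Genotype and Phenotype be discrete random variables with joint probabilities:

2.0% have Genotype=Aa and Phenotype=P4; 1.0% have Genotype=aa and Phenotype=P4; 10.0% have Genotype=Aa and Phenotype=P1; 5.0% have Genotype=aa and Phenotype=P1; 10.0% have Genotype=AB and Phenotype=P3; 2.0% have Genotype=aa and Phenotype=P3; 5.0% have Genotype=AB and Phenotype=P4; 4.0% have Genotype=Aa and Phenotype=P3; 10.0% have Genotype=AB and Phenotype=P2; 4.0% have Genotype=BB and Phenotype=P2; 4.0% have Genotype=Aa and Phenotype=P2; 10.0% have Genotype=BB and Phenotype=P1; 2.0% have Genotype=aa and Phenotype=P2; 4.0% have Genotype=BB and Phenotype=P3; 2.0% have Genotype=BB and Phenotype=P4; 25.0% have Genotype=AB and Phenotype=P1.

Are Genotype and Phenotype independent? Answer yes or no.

Every cell satisfies P(Genotype,Phenotype) = P(Genotype)·P(Phenotype). For instance P(Genotype=aa) = 0.100, P(Phenotype=P1) = 0.500, and 0.100×0.500 = 0.050 matches the joint entry. So Genotype and Phenotype are independent.

yes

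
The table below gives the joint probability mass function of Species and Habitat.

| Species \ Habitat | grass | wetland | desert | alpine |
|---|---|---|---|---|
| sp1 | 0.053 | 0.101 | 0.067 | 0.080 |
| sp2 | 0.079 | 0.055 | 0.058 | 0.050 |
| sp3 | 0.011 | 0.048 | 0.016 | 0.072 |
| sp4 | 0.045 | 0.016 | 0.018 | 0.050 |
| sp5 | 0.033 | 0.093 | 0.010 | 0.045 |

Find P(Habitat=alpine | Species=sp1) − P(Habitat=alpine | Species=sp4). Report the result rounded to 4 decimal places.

-0.1218

P(Species=sp1) = 0.053 + 0.101 + 0.067 + 0.080 = 0.301; P(Habitat=alpine | Species=sp1) = 0.080/0.301 = 0.26578.
P(Species=sp4) = 0.045 + 0.016 + 0.018 + 0.050 = 0.129; P(Habitat=alpine | Species=sp4) = 0.050/0.129 = 0.38760.
Difference = -0.1218.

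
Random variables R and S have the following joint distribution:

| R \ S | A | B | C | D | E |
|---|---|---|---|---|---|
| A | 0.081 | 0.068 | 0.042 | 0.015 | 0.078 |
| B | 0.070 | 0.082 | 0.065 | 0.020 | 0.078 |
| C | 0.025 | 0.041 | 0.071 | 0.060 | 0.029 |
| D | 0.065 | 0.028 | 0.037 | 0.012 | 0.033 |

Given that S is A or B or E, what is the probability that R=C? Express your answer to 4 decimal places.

P(S=A) = 0.081 + 0.070 + 0.025 + 0.065 = 0.241.
P(S=B) = 0.068 + 0.082 + 0.041 + 0.028 = 0.219.
P(S=E) = 0.078 + 0.078 + 0.029 + 0.033 = 0.218.
P(S ∈ {A, B, E}) = 0.241 + 0.219 + 0.218 = 0.678; P(R=C, S ∈ {A, B, E}) = 0.025 + 0.041 + 0.029 = 0.095.
P(R=C | S ∈ {A, B, E}) = 0.095/0.678 = 0.1401.

0.1401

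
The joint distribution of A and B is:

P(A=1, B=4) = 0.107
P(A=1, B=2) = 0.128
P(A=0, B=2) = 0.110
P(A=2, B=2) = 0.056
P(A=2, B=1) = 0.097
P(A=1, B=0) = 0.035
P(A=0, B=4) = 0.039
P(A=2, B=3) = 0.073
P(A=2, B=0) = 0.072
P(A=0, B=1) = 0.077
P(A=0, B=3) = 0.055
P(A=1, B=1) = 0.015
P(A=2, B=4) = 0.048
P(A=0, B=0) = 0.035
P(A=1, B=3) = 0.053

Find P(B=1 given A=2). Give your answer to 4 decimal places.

P(A=2) = 0.072 + 0.097 + 0.056 + 0.073 + 0.048 = 0.346.
P(B=1 | A=2) = 0.097/0.346 = 0.2803.

0.2803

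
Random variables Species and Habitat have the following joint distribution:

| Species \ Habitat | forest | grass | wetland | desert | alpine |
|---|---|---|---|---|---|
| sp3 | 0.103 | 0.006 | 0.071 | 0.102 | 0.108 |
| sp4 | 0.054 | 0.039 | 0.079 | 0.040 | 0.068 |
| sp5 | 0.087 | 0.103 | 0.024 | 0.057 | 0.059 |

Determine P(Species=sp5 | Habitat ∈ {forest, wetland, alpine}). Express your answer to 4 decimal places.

0.2603

P(Habitat=forest) = 0.103 + 0.054 + 0.087 = 0.244.
P(Habitat=wetland) = 0.071 + 0.079 + 0.024 = 0.174.
P(Habitat=alpine) = 0.108 + 0.068 + 0.059 = 0.235.
P(Habitat ∈ {forest, wetland, alpine}) = 0.244 + 0.174 + 0.235 = 0.653; P(Species=sp5, Habitat ∈ {forest, wetland, alpine}) = 0.087 + 0.024 + 0.059 = 0.170.
P(Species=sp5 | Habitat ∈ {forest, wetland, alpine}) = 0.170/0.653 = 0.2603.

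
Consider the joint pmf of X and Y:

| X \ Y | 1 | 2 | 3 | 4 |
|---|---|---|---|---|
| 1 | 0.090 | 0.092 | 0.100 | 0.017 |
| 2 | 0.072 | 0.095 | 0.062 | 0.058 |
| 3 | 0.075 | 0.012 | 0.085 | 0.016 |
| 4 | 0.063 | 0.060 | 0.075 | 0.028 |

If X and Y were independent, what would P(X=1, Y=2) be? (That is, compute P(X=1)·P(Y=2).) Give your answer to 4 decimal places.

0.0774

P(X=1) = 0.090 + 0.092 + 0.100 + 0.017 = 0.299.
P(Y=2) = 0.092 + 0.095 + 0.012 + 0.060 = 0.259.
Product: 0.299 × 0.259 = 0.0774.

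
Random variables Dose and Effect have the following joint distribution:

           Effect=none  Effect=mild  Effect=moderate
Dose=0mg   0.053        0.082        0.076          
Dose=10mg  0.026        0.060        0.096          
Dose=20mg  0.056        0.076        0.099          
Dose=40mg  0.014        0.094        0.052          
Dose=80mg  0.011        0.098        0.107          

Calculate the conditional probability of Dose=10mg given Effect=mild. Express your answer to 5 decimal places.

0.14634

P(Effect=mild) = 0.082 + 0.060 + 0.076 + 0.094 + 0.098 = 0.410.
P(Dose=10mg | Effect=mild) = 0.060/0.410 = 0.14634.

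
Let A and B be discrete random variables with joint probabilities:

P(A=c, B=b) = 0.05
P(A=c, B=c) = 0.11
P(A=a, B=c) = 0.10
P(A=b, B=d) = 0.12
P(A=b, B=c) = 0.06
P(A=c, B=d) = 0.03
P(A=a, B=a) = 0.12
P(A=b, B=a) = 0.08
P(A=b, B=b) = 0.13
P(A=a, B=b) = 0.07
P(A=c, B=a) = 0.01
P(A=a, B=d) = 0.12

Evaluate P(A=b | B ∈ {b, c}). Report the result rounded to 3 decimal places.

P(B=b) = 0.07 + 0.13 + 0.05 = 0.25.
P(B=c) = 0.10 + 0.06 + 0.11 = 0.27.
P(B ∈ {b, c}) = 0.25 + 0.27 = 0.52; P(A=b, B ∈ {b, c}) = 0.13 + 0.06 = 0.19.
P(A=b | B ∈ {b, c}) = 0.19/0.52 = 0.365.

0.365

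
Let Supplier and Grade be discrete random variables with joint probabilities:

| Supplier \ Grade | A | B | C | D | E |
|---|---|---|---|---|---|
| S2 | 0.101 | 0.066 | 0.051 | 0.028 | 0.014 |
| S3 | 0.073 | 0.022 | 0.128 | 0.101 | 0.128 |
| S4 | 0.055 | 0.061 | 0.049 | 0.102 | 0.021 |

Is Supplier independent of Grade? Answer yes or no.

no

P(Supplier=S3) = 0.452 and P(Grade=E) = 0.163, so their product is 0.07368, but P(Supplier=S3, Grade=E) = 0.128. Since these differ, Supplier and Grade are not independent.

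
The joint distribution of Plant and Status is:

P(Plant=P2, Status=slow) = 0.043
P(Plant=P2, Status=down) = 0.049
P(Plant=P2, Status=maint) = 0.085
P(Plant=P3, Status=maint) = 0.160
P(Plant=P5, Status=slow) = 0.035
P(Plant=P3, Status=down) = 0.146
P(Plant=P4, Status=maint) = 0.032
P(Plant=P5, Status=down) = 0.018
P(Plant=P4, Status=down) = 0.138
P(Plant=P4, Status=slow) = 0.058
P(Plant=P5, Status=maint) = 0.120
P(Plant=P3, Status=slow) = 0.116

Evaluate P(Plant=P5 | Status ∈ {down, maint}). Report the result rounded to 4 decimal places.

P(Status=down) = 0.049 + 0.146 + 0.138 + 0.018 = 0.351.
P(Status=maint) = 0.085 + 0.160 + 0.032 + 0.120 = 0.397.
P(Status ∈ {down, maint}) = 0.351 + 0.397 = 0.748; P(Plant=P5, Status ∈ {down, maint}) = 0.018 + 0.120 = 0.138.
P(Plant=P5 | Status ∈ {down, maint}) = 0.138/0.748 = 0.1845.

0.1845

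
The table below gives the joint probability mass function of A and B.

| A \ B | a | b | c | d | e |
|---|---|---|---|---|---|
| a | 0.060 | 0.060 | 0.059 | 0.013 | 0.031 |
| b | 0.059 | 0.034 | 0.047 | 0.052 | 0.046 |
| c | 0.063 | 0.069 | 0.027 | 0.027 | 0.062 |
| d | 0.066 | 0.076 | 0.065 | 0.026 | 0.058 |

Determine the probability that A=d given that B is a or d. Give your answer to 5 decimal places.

0.25137

P(B=a) = 0.060 + 0.059 + 0.063 + 0.066 = 0.248.
P(B=d) = 0.013 + 0.052 + 0.027 + 0.026 = 0.118.
P(B ∈ {a, d}) = 0.248 + 0.118 = 0.366; P(A=d, B ∈ {a, d}) = 0.066 + 0.026 = 0.092.
P(A=d | B ∈ {a, d}) = 0.092/0.366 = 0.25137.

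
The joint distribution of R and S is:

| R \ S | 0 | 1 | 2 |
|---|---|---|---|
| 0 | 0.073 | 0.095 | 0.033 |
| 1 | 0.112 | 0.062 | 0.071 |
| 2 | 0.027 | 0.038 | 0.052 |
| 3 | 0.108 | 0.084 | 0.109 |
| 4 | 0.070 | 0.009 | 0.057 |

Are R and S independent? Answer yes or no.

P(R=0) = 0.201 and P(S=1) = 0.288, so their product is 0.05789, but P(R=0, S=1) = 0.095. Since these differ, R and S are not independent.

no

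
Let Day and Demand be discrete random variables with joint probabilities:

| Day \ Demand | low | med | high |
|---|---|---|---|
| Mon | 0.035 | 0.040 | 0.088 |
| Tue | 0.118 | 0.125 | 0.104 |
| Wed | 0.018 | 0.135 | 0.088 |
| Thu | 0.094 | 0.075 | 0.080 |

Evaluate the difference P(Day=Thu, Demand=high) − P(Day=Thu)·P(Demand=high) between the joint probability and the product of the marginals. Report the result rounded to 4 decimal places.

-0.0096

P(Day=Thu) = 0.094 + 0.075 + 0.080 = 0.249.
P(Demand=high) = 0.088 + 0.104 + 0.088 + 0.080 = 0.360.
P(Day=Thu, Demand=high) − P(Day=Thu)P(Demand=high) = 0.080 − 0.249×0.360 = -0.0096.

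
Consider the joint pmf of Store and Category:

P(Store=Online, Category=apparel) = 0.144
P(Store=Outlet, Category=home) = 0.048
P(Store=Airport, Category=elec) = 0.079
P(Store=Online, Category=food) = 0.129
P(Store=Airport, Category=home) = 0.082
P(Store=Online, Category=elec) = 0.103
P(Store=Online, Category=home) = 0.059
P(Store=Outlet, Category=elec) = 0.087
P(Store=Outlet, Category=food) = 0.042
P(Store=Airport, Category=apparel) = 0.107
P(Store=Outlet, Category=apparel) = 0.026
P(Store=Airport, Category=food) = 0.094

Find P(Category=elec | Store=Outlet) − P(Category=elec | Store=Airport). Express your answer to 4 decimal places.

0.2103

P(Store=Outlet) = 0.042 + 0.026 + 0.087 + 0.048 = 0.203; P(Category=elec | Store=Outlet) = 0.087/0.203 = 0.42857.
P(Store=Airport) = 0.094 + 0.107 + 0.079 + 0.082 = 0.362; P(Category=elec | Store=Airport) = 0.079/0.362 = 0.21823.
Difference = 0.2103.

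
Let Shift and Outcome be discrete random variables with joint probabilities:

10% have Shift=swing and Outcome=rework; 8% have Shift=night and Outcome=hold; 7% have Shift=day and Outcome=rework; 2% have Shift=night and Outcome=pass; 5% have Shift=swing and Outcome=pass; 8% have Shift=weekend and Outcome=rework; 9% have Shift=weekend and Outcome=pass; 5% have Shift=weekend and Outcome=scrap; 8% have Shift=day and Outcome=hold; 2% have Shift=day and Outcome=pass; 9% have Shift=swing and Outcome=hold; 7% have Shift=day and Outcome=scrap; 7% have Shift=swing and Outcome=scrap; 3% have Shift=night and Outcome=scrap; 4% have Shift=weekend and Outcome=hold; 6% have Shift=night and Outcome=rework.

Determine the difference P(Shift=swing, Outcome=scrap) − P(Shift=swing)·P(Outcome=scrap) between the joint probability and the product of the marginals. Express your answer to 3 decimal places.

0.002

P(Shift=swing) = 0.05 + 0.10 + 0.07 + 0.09 = 0.31.
P(Outcome=scrap) = 0.07 + 0.07 + 0.03 + 0.05 = 0.22.
P(Shift=swing, Outcome=scrap) − P(Shift=swing)P(Outcome=scrap) = 0.07 − 0.31×0.22 = 0.002.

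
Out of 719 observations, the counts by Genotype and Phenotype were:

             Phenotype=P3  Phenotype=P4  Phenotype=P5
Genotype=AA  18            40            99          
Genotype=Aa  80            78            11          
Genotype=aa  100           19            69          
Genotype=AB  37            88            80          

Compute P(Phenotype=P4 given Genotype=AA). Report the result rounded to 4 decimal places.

Total with Genotype=AA: 18 + 40 + 99 = 157.
P(Phenotype=P4 | Genotype=AA) = 40/157 = 0.2548.

0.2548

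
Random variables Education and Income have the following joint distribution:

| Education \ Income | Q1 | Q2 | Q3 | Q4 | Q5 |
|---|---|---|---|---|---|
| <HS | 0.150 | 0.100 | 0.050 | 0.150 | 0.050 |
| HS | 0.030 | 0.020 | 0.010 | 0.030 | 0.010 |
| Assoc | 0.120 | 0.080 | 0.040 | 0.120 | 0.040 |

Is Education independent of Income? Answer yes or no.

Every cell satisfies P(Education,Income) = P(Education)·P(Income). For instance P(Education=<HS) = 0.500, P(Income=Q3) = 0.100, and 0.500×0.100 = 0.050 matches the joint entry. So Education and Income are independent.

yes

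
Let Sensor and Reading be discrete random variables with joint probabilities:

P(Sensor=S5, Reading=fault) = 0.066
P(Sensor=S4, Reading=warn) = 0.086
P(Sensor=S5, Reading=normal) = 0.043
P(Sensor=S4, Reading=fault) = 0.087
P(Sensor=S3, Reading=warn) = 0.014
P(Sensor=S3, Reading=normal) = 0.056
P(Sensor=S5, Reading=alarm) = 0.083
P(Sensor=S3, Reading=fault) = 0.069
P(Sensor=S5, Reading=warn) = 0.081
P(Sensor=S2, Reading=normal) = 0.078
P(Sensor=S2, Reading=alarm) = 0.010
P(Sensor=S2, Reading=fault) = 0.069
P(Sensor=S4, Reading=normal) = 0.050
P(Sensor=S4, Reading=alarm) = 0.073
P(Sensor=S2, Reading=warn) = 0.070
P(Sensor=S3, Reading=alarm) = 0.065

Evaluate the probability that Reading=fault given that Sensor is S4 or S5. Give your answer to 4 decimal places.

0.2689

P(Sensor=S4) = 0.050 + 0.086 + 0.073 + 0.087 = 0.296.
P(Sensor=S5) = 0.043 + 0.081 + 0.083 + 0.066 = 0.273.
P(Sensor ∈ {S4, S5}) = 0.296 + 0.273 = 0.569; P(Reading=fault, Sensor ∈ {S4, S5}) = 0.087 + 0.066 = 0.153.
P(Reading=fault | Sensor ∈ {S4, S5}) = 0.153/0.569 = 0.2689.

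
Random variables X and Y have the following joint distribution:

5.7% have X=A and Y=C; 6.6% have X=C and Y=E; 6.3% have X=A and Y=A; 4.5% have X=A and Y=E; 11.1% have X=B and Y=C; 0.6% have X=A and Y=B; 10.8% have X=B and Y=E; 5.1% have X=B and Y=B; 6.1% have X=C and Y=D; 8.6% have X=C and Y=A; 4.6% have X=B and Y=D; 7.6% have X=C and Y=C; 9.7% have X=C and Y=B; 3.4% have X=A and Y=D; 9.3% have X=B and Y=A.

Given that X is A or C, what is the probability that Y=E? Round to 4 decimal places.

P(X=A) = 0.063 + 0.006 + 0.057 + 0.034 + 0.045 = 0.205.
P(X=C) = 0.086 + 0.097 + 0.076 + 0.061 + 0.066 = 0.386.
P(X ∈ {A, C}) = 0.205 + 0.386 = 0.591; P(Y=E, X ∈ {A, C}) = 0.045 + 0.066 = 0.111.
P(Y=E | X ∈ {A, C}) = 0.111/0.591 = 0.1878.

0.1878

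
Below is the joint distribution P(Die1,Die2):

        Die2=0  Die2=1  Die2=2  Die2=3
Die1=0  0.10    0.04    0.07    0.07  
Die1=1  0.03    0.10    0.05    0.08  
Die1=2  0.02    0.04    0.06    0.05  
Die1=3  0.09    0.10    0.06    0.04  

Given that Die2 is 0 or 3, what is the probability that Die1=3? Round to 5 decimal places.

0.27083

P(Die2=0) = 0.10 + 0.03 + 0.02 + 0.09 = 0.24.
P(Die2=3) = 0.07 + 0.08 + 0.05 + 0.04 = 0.24.
P(Die2 ∈ {0, 3}) = 0.24 + 0.24 = 0.48; P(Die1=3, Die2 ∈ {0, 3}) = 0.09 + 0.04 = 0.13.
P(Die1=3 | Die2 ∈ {0, 3}) = 0.13/0.48 = 0.27083.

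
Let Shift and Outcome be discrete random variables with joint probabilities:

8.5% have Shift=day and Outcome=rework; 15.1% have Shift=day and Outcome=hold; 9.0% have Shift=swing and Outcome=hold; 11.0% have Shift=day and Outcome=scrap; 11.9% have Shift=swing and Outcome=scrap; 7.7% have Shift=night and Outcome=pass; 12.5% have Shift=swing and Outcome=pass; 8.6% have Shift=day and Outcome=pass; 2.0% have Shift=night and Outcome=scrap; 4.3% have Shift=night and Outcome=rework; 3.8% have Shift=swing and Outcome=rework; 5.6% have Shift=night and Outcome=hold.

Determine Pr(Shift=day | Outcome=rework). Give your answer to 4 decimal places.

0.5120

P(Outcome=rework) = 0.085 + 0.038 + 0.043 = 0.166.
P(Shift=day | Outcome=rework) = 0.085/0.166 = 0.5120.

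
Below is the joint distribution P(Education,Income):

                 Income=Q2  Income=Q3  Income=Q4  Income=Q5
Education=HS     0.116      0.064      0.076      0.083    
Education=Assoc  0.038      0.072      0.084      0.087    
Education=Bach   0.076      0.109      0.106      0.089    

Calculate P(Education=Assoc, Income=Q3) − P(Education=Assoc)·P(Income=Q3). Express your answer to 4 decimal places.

P(Education=Assoc) = 0.038 + 0.072 + 0.084 + 0.087 = 0.281.
P(Income=Q3) = 0.064 + 0.072 + 0.109 = 0.245.
P(Education=Assoc, Income=Q3) − P(Education=Assoc)P(Income=Q3) = 0.072 − 0.281×0.245 = 0.0032.

0.0032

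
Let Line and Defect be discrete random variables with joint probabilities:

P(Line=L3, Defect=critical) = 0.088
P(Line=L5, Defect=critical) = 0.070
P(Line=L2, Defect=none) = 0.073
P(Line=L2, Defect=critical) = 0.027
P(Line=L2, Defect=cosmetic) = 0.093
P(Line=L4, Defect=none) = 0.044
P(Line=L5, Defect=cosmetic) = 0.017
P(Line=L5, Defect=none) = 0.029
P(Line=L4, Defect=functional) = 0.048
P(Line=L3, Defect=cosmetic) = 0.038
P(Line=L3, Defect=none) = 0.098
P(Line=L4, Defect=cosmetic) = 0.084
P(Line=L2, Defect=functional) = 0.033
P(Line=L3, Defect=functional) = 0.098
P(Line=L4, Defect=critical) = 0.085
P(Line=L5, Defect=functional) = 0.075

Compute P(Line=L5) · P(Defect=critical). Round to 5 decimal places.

0.05157

P(Line=L5) = 0.029 + 0.017 + 0.075 + 0.070 = 0.191.
P(Defect=critical) = 0.027 + 0.088 + 0.085 + 0.070 = 0.270.
Product: 0.191 × 0.270 = 0.05157.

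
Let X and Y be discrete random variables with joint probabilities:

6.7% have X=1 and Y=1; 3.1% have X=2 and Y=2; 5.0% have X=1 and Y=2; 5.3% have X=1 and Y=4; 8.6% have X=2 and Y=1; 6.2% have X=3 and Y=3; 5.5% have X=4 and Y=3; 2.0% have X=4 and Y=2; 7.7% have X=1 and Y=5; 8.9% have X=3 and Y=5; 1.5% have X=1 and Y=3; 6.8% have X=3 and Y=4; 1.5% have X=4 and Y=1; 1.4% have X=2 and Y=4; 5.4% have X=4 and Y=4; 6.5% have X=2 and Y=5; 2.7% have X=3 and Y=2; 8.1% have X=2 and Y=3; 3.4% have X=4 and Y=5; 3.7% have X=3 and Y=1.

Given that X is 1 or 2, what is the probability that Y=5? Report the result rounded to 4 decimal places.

0.2635

P(X=1) = 0.067 + 0.050 + 0.015 + 0.053 + 0.077 = 0.262.
P(X=2) = 0.086 + 0.031 + 0.081 + 0.014 + 0.065 = 0.277.
P(X ∈ {1, 2}) = 0.262 + 0.277 = 0.539; P(Y=5, X ∈ {1, 2}) = 0.077 + 0.065 = 0.142.
P(Y=5 | X ∈ {1, 2}) = 0.142/0.539 = 0.2635.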